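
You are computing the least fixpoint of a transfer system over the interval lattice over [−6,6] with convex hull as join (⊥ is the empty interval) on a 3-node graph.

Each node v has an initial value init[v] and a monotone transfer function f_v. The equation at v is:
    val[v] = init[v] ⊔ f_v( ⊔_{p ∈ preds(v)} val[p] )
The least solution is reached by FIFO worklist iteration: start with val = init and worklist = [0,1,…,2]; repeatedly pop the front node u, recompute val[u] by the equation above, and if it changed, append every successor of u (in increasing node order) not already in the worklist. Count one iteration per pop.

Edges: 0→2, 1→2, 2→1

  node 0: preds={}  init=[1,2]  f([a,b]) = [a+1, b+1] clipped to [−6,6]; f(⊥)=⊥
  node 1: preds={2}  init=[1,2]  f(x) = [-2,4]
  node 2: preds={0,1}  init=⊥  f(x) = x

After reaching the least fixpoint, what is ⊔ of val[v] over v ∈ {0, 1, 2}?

[-2,4]

Worklist (4 pops):
  #1 pop 0: in=⊥ → [1,2] (no change)
  #2 pop 1: in=⊥ → [-2,4] (was [1,2]); enqueue []
  #3 pop 2: in=[-2,4] → [-2,4] (was ⊥); enqueue [1]
  #4 pop 1: in=[-2,4] → [-2,4] (no change)

Fixpoint:
  val[0] = [1,2]
  val[1] = [-2,4]
  val[2] = [-2,4]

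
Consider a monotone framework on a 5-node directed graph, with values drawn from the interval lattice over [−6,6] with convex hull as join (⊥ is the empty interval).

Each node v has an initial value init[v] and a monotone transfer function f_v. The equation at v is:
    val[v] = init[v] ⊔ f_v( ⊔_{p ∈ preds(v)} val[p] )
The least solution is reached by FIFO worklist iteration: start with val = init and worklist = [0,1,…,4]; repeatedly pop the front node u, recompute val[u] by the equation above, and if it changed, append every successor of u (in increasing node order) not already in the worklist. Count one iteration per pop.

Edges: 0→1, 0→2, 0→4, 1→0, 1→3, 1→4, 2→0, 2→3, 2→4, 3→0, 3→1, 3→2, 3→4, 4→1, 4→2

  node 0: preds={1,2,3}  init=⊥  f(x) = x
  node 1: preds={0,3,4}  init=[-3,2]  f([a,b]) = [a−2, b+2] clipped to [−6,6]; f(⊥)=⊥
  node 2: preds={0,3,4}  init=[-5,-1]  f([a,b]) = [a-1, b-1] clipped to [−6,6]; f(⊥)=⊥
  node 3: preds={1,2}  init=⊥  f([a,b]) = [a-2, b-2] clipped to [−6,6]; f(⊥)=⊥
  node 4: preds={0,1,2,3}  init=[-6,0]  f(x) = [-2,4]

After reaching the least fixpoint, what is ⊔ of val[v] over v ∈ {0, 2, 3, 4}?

Iteration log — 16 steps:
  step 1. node 0  ⊔preds=[-5,2]  new=[-5,2]  old=⊥  +wl: 
  step 2. node 1  ⊔preds=[-6,2]  new=[-6,4]  old=[-3,2]  +wl: 0
  step 3. node 2  ⊔preds=[-6,2]  new=[-6,1]  old=[-5,-1]  +wl: 
  step 4. node 3  ⊔preds=[-6,4]  new=[-6,2]  old=⊥  +wl: 1,2
  step 5. node 4  ⊔preds=[-6,4]  new=[-6,4]  old=[-6,0]  +wl: 
  step 6. node 0  ⊔preds=[-6,4]  new=[-6,4]  old=[-5,2]  +wl: 4
  step 7. node 1  ⊔preds=[-6,4]  new=[-6,6]  old=[-6,4]  +wl: 0,3
  step 8. node 2  ⊔preds=[-6,4]  new=[-6,3]  old=[-6,1]  +wl: 
  step 9. node 4  ⊔preds=[-6,6]  new=[-6,4]  stable
  step 10. node 0  ⊔preds=[-6,6]  new=[-6,6]  old=[-6,4]  +wl: 1,2,4
  step 11. node 3  ⊔preds=[-6,6]  new=[-6,4]  old=[-6,2]  +wl: 0
  step 12. node 1  ⊔preds=[-6,6]  new=[-6,6]  stable
  step 13. node 2  ⊔preds=[-6,6]  new=[-6,5]  old=[-6,3]  +wl: 3
  step 14. node 4  ⊔preds=[-6,6]  new=[-6,4]  stable
  step 15. node 0  ⊔preds=[-6,6]  new=[-6,6]  stable
  step 16. node 3  ⊔preds=[-6,6]  new=[-6,4]  stable

Least fixpoint reached:
  node 0: [-6,6]
  node 1: [-6,6]
  node 2: [-6,5]
  node 3: [-6,4]
  node 4: [-6,4]

[-6,6]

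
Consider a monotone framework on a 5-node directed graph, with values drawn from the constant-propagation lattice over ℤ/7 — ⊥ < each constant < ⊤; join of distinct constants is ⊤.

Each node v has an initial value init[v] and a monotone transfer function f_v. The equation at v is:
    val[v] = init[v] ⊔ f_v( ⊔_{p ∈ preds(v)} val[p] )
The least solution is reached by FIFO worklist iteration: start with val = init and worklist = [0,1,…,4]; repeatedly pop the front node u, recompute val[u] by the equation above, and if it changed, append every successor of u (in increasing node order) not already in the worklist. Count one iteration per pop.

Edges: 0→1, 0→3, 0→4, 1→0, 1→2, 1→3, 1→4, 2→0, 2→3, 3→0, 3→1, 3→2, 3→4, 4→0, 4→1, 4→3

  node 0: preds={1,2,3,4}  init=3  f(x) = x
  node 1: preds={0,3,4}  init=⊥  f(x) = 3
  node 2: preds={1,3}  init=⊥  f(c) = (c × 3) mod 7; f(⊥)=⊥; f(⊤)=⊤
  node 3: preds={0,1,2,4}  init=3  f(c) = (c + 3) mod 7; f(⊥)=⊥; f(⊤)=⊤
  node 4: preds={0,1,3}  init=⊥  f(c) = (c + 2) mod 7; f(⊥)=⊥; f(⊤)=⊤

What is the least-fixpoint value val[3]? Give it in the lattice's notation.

⊤

Trace (11 dequeues):
  [1] u=0 | in 3 | out 3 | ==
  [2] u=1 | in 3 | out 3 | prev ⊥ | push {0}
  [3] u=2 | in 3 | out 2 | prev ⊥ | push {}
  [4] u=3 | in ⊤ | out ⊤ | prev 3 | push {1,2}
  [5] u=4 | in ⊤ | out ⊤ | prev ⊥ | push {3}
  [6] u=0 | in ⊤ | out ⊤ | prev 3 | push {4}
  [7] u=1 | in ⊤ | out 3 | ==
  [8] u=2 | in ⊤ | out ⊤ | prev 2 | push {0}
  [9] u=3 | in ⊤ | out ⊤ | ==
  [10] u=4 | in ⊤ | out ⊤ | ==
  [11] u=0 | in ⊤ | out ⊤ | ==

Converged values:
  [0] ⊤
  [1] 3
  [2] ⊤
  [3] ⊤
  [4] ⊤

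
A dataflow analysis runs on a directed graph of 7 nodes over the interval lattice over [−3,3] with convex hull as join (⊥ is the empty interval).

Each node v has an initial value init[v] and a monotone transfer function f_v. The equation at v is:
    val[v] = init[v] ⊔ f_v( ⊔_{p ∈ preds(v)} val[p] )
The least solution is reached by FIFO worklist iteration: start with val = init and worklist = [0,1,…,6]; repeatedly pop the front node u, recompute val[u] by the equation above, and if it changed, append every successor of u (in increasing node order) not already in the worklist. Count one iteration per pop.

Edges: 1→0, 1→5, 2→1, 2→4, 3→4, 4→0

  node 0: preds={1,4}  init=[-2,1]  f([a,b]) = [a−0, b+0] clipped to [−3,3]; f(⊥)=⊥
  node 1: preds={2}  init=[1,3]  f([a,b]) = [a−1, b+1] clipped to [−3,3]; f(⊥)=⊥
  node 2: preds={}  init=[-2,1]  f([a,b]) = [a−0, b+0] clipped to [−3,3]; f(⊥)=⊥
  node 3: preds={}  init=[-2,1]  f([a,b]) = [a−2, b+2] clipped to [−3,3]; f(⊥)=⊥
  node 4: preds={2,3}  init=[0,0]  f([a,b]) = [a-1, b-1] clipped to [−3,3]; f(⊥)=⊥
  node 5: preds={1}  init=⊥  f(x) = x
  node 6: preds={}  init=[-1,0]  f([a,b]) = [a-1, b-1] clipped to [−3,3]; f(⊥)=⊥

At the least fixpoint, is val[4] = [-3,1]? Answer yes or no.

Worklist (8 pops):
  #1 pop 0: in=[0,3] → [-2,3] (was [-2,1]); enqueue []
  #2 pop 1: in=[-2,1] → [-3,3] (was [1,3]); enqueue [0]
  #3 pop 2: in=⊥ → [-2,1] (no change)
  #4 pop 3: in=⊥ → [-2,1] (no change)
  #5 pop 4: in=[-2,1] → [-3,0] (was [0,0]); enqueue []
  #6 pop 5: in=[-3,3] → [-3,3] (was ⊥); enqueue []
  #7 pop 6: in=⊥ → [-1,0] (no change)
  #8 pop 0: in=[-3,3] → [-3,3] (was [-2,3]); enqueue []

Fixpoint:
  val[0] = [-3,3]
  val[1] = [-3,3]
  val[2] = [-2,1]
  val[3] = [-2,1]
  val[4] = [-3,0]
  val[5] = [-3,3]
  val[6] = [-1,0]

no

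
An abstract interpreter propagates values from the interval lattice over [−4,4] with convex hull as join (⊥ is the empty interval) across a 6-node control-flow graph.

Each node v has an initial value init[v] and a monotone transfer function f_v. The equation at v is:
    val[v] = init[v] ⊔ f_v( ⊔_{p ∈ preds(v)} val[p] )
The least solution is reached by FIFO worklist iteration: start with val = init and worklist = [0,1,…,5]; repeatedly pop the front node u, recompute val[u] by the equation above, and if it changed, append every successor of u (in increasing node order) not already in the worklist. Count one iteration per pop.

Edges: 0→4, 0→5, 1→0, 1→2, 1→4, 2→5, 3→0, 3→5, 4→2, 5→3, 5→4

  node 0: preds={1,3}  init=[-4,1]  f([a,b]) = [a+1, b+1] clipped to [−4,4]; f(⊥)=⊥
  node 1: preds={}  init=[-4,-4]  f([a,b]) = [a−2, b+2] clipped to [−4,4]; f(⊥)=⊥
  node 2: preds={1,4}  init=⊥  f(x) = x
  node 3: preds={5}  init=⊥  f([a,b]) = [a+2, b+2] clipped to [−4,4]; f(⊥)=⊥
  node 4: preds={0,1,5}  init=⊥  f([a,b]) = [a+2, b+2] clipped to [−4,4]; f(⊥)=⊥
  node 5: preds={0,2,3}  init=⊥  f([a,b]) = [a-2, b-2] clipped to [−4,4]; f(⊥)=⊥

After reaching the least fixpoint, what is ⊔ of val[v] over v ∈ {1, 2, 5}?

[-4,4]

Iteration log — 22 steps:
  step 1. node 0  ⊔preds=[-4,-4]  new=[-4,1]  stable
  step 2. node 1  ⊔preds=⊥  new=[-4,-4]  stable
  step 3. node 2  ⊔preds=[-4,-4]  new=[-4,-4]  old=⊥  +wl: 
  step 4. node 3  ⊔preds=⊥  new=⊥  stable
  step 5. node 4  ⊔preds=[-4,1]  new=[-2,3]  old=⊥  +wl: 2
  step 6. node 5  ⊔preds=[-4,1]  new=[-4,-1]  old=⊥  +wl: 3,4
  step 7. node 2  ⊔preds=[-4,3]  new=[-4,3]  old=[-4,-4]  +wl: 5
  step 8. node 3  ⊔preds=[-4,-1]  new=[-2,1]  old=⊥  +wl: 0
  step 9. node 4  ⊔preds=[-4,1]  new=[-2,3]  stable
  step 10. node 5  ⊔preds=[-4,3]  new=[-4,1]  old=[-4,-1]  +wl: 3,4
  step 11. node 0  ⊔preds=[-4,1]  new=[-4,2]  old=[-4,1]  +wl: 5
  step 12. node 3  ⊔preds=[-4,1]  new=[-2,3]  old=[-2,1]  +wl: 0
  step 13. node 4  ⊔preds=[-4,2]  new=[-2,4]  old=[-2,3]  +wl: 2
  step 14. node 5  ⊔preds=[-4,3]  new=[-4,1]  stable
  step 15. node 0  ⊔preds=[-4,3]  new=[-4,4]  old=[-4,2]  +wl: 4,5
  step 16. node 2  ⊔preds=[-4,4]  new=[-4,4]  old=[-4,3]  +wl: 
  step 17. node 4  ⊔preds=[-4,4]  new=[-2,4]  stable
  step 18. node 5  ⊔preds=[-4,4]  new=[-4,2]  old=[-4,1]  +wl: 3,4
  step 19. node 3  ⊔preds=[-4,2]  new=[-2,4]  old=[-2,3]  +wl: 0,5
  step 20. node 4  ⊔preds=[-4,4]  new=[-2,4]  stable
  step 21. node 0  ⊔preds=[-4,4]  new=[-4,4]  stable
  step 22. node 5  ⊔preds=[-4,4]  new=[-4,2]  stable

Least fixpoint reached:
  node 0: [-4,4]
  node 1: [-4,-4]
  node 2: [-4,4]
  node 3: [-2,4]
  node 4: [-2,4]
  node 5: [-4,2]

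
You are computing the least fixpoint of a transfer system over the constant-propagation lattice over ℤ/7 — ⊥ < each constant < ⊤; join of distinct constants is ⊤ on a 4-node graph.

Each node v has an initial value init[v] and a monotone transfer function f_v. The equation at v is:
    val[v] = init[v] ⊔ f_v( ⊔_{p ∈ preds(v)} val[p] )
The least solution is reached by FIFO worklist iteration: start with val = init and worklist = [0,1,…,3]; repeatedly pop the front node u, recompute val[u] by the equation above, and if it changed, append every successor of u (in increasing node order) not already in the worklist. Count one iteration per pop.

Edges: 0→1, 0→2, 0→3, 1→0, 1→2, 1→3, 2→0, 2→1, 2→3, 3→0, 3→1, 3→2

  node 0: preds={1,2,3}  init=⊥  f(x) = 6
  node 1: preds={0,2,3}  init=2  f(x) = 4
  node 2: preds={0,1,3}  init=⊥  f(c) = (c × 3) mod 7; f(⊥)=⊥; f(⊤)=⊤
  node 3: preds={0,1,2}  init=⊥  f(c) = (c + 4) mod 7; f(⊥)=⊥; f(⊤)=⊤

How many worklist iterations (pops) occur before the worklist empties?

Iteration log — 7 steps:
  step 1. node 0  ⊔preds=2  new=6  old=⊥  +wl: 
  step 2. node 1  ⊔preds=6  new=⊤  old=2  +wl: 0
  step 3. node 2  ⊔preds=⊤  new=⊤  old=⊥  +wl: 1
  step 4. node 3  ⊔preds=⊤  new=⊤  old=⊥  +wl: 2
  step 5. node 0  ⊔preds=⊤  new=6  stable
  step 6. node 1  ⊔preds=⊤  new=⊤  stable
  step 7. node 2  ⊔preds=⊤  new=⊤  stable

Least fixpoint reached:
  node 0: 6
  node 1: ⊤
  node 2: ⊤
  node 3: ⊤

7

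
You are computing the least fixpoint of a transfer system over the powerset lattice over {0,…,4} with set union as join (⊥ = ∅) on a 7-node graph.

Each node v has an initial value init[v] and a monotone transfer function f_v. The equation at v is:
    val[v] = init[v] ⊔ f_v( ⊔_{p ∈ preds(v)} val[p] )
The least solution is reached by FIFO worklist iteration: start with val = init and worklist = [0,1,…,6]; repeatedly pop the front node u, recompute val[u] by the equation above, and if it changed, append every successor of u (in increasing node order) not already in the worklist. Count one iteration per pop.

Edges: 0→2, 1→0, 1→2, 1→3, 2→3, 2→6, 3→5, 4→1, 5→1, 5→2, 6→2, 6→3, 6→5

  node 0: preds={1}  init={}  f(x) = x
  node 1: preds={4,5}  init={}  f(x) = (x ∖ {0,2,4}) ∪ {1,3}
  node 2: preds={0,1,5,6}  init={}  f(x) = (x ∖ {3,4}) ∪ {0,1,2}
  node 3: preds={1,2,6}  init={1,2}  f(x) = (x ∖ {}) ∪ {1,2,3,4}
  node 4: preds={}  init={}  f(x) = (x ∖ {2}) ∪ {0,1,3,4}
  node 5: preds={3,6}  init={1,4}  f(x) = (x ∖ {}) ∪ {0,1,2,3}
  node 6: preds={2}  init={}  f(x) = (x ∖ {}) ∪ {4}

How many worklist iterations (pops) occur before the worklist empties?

Worklist (12 pops):
  #1 pop 0: in={} → {} (no change)
  #2 pop 1: in={1,4} → {1,3} (was {}); enqueue [0]
  #3 pop 2: in={1,3,4} → {0,1,2} (was {}); enqueue []
  #4 pop 3: in={0,1,2,3} → {0,1,2,3,4} (was {1,2}); enqueue []
  #5 pop 4: in={} → {0,1,3,4} (was {}); enqueue [1]
  #6 pop 5: in={0,1,2,3,4} → {0,1,2,3,4} (was {1,4}); enqueue [2]
  #7 pop 6: in={0,1,2} → {0,1,2,4} (was {}); enqueue [3,5]
  #8 pop 0: in={1,3} → {1,3} (was {}); enqueue []
  #9 pop 1: in={0,1,2,3,4} → {1,3} (no change)
  #10 pop 2: in={0,1,2,3,4} → {0,1,2} (no change)
  #11 pop 3: in={0,1,2,3,4} → {0,1,2,3,4} (no change)
  #12 pop 5: in={0,1,2,3,4} → {0,1,2,3,4} (no change)

Fixpoint:
  val[0] = {1,3}
  val[1] = {1,3}
  val[2] = {0,1,2}
  val[3] = {0,1,2,3,4}
  val[4] = {0,1,3,4}
  val[5] = {0,1,2,3,4}
  val[6] = {0,1,2,4}

12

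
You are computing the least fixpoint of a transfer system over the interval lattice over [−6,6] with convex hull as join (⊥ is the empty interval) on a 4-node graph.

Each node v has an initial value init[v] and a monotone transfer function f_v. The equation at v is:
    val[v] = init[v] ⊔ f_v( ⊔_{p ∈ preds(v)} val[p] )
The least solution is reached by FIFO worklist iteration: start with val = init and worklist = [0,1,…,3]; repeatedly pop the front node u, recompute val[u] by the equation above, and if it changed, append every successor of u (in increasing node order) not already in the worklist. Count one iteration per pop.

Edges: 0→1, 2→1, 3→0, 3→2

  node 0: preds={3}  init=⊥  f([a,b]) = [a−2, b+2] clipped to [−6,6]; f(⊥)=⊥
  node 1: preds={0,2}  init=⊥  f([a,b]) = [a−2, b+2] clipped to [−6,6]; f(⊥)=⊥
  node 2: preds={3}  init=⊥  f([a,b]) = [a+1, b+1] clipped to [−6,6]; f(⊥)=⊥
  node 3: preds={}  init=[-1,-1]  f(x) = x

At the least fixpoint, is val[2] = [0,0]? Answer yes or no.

yes

Iteration log — 5 steps:
  step 1. node 0  ⊔preds=[-1,-1]  new=[-3,1]  old=⊥  +wl: 
  step 2. node 1  ⊔preds=[-3,1]  new=[-5,3]  old=⊥  +wl: 
  step 3. node 2  ⊔preds=[-1,-1]  new=[0,0]  old=⊥  +wl: 1
  step 4. node 3  ⊔preds=⊥  new=[-1,-1]  stable
  step 5. node 1  ⊔preds=[-3,1]  new=[-5,3]  stable

Least fixpoint reached:
  node 0: [-3,1]
  node 1: [-5,3]
  node 2: [0,0]
  node 3: [-1,-1]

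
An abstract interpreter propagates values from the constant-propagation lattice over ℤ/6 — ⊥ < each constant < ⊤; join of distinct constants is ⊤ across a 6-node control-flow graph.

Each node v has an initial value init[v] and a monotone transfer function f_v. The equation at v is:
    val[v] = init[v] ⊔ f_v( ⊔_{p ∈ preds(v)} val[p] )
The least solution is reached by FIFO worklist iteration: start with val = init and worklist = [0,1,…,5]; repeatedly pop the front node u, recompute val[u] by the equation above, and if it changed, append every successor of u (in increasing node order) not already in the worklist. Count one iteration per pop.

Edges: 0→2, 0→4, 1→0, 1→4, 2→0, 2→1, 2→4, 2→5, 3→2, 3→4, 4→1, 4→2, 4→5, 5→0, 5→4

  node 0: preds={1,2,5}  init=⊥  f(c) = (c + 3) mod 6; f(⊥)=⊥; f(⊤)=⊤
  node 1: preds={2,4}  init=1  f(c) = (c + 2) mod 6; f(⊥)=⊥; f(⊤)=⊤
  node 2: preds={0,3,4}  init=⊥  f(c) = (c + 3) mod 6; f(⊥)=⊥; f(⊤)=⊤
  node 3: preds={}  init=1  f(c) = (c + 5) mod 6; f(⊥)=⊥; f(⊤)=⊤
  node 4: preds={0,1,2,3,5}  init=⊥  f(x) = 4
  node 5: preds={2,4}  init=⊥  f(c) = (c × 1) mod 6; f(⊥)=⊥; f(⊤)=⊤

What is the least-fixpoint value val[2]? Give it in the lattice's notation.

⊤

Iteration log — 11 steps:
  step 1. node 0  ⊔preds=1  new=4  old=⊥  +wl: 
  step 2. node 1  ⊔preds=⊥  new=1  stable
  step 3. node 2  ⊔preds=⊤  new=⊤  old=⊥  +wl: 0,1
  step 4. node 3  ⊔preds=⊥  new=1  stable
  step 5. node 4  ⊔preds=⊤  new=4  old=⊥  +wl: 2
  step 6. node 5  ⊔preds=⊤  new=⊤  old=⊥  +wl: 4
  step 7. node 0  ⊔preds=⊤  new=⊤  old=4  +wl: 
  step 8. node 1  ⊔preds=⊤  new=⊤  old=1  +wl: 0
  step 9. node 2  ⊔preds=⊤  new=⊤  stable
  step 10. node 4  ⊔preds=⊤  new=4  stable
  step 11. node 0  ⊔preds=⊤  new=⊤  stable

Least fixpoint reached:
  node 0: ⊤
  node 1: ⊤
  node 2: ⊤
  node 3: 1
  node 4: 4
  node 5: ⊤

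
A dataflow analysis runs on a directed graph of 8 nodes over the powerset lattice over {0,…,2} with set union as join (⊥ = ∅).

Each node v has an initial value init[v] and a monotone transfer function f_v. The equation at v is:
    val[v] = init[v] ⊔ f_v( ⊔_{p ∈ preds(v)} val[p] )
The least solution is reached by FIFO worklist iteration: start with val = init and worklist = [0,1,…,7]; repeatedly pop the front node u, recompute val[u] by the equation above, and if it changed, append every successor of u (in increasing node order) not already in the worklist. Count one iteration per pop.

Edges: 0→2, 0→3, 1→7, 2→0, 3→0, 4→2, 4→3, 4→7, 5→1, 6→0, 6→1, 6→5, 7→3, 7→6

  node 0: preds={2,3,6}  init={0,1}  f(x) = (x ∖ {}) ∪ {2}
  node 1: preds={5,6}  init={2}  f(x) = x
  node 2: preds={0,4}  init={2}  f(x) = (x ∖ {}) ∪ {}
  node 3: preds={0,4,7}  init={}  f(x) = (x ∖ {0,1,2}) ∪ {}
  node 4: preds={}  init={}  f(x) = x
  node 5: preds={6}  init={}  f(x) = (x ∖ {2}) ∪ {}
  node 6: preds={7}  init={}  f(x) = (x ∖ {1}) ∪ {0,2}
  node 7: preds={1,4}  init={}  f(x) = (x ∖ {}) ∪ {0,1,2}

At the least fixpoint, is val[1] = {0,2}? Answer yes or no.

Iteration log — 15 steps:
  step 1. node 0  ⊔preds={2}  new={0,1,2}  old={0,1}  +wl: 
  step 2. node 1  ⊔preds={}  new={2}  stable
  step 3. node 2  ⊔preds={0,1,2}  new={0,1,2}  old={2}  +wl: 0
  step 4. node 3  ⊔preds={0,1,2}  new={}  stable
  step 5. node 4  ⊔preds={}  new={}  stable
  step 6. node 5  ⊔preds={}  new={}  stable
  step 7. node 6  ⊔preds={}  new={0,2}  old={}  +wl: 1,5
  step 8. node 7  ⊔preds={2}  new={0,1,2}  old={}  +wl: 3,6
  step 9. node 0  ⊔preds={0,1,2}  new={0,1,2}  stable
  step 10. node 1  ⊔preds={0,2}  new={0,2}  old={2}  +wl: 7
  step 11. node 5  ⊔preds={0,2}  new={0}  old={}  +wl: 1
  step 12. node 3  ⊔preds={0,1,2}  new={}  stable
  step 13. node 6  ⊔preds={0,1,2}  new={0,2}  stable
  step 14. node 7  ⊔preds={0,2}  new={0,1,2}  stable
  step 15. node 1  ⊔preds={0,2}  new={0,2}  stable

Least fixpoint reached:
  node 0: {0,1,2}
  node 1: {0,2}
  node 2: {0,1,2}
  node 3: {}
  node 4: {}
  node 5: {0}
  node 6: {0,2}
  node 7: {0,1,2}

yes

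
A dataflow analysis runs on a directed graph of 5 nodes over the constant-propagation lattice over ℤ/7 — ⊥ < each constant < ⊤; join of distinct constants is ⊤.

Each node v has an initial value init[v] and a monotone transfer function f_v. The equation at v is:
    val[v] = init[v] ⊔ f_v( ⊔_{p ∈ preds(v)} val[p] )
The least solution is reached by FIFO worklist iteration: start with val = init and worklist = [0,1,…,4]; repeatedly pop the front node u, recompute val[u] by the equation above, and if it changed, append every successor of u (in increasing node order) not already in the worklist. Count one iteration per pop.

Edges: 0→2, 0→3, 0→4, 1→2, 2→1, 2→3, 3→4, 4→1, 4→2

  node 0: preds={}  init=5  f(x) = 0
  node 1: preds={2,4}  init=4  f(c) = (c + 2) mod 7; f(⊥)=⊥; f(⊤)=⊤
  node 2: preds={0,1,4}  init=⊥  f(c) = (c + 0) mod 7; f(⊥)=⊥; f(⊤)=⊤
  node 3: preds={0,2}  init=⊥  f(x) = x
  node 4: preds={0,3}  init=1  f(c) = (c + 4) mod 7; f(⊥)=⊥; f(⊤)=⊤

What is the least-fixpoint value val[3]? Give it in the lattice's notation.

Iteration log — 7 steps:
  step 1. node 0  ⊔preds=⊥  new=⊤  old=5  +wl: 
  step 2. node 1  ⊔preds=1  new=⊤  old=4  +wl: 
  step 3. node 2  ⊔preds=⊤  new=⊤  old=⊥  +wl: 1
  step 4. node 3  ⊔preds=⊤  new=⊤  old=⊥  +wl: 
  step 5. node 4  ⊔preds=⊤  new=⊤  old=1  +wl: 2
  step 6. node 1  ⊔preds=⊤  new=⊤  stable
  step 7. node 2  ⊔preds=⊤  new=⊤  stable

Least fixpoint reached:
  node 0: ⊤
  node 1: ⊤
  node 2: ⊤
  node 3: ⊤
  node 4: ⊤

⊤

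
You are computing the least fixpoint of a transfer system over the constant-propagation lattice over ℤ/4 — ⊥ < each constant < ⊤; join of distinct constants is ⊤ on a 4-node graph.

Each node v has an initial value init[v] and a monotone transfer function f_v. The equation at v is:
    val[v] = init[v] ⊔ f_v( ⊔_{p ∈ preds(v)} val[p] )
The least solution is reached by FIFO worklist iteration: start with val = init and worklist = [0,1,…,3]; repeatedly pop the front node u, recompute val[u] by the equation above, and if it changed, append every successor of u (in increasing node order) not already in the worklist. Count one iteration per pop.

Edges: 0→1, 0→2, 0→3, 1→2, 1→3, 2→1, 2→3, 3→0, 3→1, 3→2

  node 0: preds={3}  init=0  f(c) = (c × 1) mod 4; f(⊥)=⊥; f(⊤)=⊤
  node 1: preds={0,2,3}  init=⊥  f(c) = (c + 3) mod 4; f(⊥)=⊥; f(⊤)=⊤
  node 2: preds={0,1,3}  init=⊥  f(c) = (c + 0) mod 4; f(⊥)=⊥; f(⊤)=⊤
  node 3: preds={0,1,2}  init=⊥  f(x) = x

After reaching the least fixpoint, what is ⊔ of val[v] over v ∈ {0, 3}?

Trace (9 dequeues):
  [1] u=0 | in ⊥ | out 0 | ==
  [2] u=1 | in 0 | out 3 | prev ⊥ | push {}
  [3] u=2 | in ⊤ | out ⊤ | prev ⊥ | push {1}
  [4] u=3 | in ⊤ | out ⊤ | prev ⊥ | push {0,2}
  [5] u=1 | in ⊤ | out ⊤ | prev 3 | push {3}
  [6] u=0 | in ⊤ | out ⊤ | prev 0 | push {1}
  [7] u=2 | in ⊤ | out ⊤ | ==
  [8] u=3 | in ⊤ | out ⊤ | ==
  [9] u=1 | in ⊤ | out ⊤ | ==

Converged values:
  [0] ⊤
  [1] ⊤
  [2] ⊤
  [3] ⊤

⊤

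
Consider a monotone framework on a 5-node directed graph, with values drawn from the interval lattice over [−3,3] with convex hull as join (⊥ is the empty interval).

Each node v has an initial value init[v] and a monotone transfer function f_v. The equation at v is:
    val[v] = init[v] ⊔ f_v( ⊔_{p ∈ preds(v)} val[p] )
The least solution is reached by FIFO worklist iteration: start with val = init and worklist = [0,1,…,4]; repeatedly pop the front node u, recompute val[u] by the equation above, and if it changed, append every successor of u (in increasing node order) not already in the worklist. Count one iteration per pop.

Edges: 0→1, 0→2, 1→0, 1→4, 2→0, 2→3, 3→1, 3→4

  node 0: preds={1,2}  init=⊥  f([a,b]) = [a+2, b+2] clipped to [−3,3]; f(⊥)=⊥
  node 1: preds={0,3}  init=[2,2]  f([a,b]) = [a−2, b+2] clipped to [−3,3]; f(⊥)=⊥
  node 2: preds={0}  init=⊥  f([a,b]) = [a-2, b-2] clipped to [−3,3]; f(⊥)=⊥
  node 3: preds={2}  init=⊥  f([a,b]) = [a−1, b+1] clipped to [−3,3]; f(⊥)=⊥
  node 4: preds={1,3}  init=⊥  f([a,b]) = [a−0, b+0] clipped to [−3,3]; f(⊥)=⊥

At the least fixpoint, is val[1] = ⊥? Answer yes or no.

Worklist (20 pops):
  #1 pop 0: in=[2,2] → [3,3] (was ⊥); enqueue []
  #2 pop 1: in=[3,3] → [1,3] (was [2,2]); enqueue [0]
  #3 pop 2: in=[3,3] → [1,1] (was ⊥); enqueue []
  #4 pop 3: in=[1,1] → [0,2] (was ⊥); enqueue [1]
  #5 pop 4: in=[0,3] → [0,3] (was ⊥); enqueue []
  #6 pop 0: in=[1,3] → [3,3] (no change)
  #7 pop 1: in=[0,3] → [-2,3] (was [1,3]); enqueue [0,4]
  #8 pop 0: in=[-2,3] → [0,3] (was [3,3]); enqueue [1,2]
  #9 pop 4: in=[-2,3] → [-2,3] (was [0,3]); enqueue []
  #10 pop 1: in=[0,3] → [-2,3] (no change)
  #11 pop 2: in=[0,3] → [-2,1] (was [1,1]); enqueue [0,3]
  #12 pop 0: in=[-2,3] → [0,3] (no change)
  #13 pop 3: in=[-2,1] → [-3,2] (was [0,2]); enqueue [1,4]
  #14 pop 1: in=[-3,3] → [-3,3] (was [-2,3]); enqueue [0]
  #15 pop 4: in=[-3,3] → [-3,3] (was [-2,3]); enqueue []
  #16 pop 0: in=[-3,3] → [-1,3] (was [0,3]); enqueue [1,2]
  #17 pop 1: in=[-3,3] → [-3,3] (no change)
  #18 pop 2: in=[-1,3] → [-3,1] (was [-2,1]); enqueue [0,3]
  #19 pop 0: in=[-3,3] → [-1,3] (no change)
  #20 pop 3: in=[-3,1] → [-3,2] (no change)

Fixpoint:
  val[0] = [-1,3]
  val[1] = [-3,3]
  val[2] = [-3,1]
  val[3] = [-3,2]
  val[4] = [-3,3]

no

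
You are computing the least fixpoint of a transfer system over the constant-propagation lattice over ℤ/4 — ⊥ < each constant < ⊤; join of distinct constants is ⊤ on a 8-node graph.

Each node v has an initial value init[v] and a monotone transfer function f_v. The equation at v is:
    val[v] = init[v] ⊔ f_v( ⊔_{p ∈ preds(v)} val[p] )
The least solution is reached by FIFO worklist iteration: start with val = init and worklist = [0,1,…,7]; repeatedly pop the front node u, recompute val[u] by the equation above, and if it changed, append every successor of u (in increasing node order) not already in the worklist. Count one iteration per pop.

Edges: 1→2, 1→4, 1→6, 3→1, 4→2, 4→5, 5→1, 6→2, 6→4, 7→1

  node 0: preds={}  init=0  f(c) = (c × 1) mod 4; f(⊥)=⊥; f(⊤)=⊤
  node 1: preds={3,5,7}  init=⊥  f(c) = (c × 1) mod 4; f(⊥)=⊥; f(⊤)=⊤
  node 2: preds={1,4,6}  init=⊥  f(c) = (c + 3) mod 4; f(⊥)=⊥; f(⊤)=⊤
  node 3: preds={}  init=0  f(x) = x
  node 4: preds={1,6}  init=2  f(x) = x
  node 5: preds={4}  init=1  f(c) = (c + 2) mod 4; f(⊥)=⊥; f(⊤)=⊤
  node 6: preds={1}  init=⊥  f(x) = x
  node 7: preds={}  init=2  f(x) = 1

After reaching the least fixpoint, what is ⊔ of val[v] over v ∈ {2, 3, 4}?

⊤

Iteration log — 11 steps:
  step 1. node 0  ⊔preds=⊥  new=0  stable
  step 2. node 1  ⊔preds=⊤  new=⊤  old=⊥  +wl: 
  step 3. node 2  ⊔preds=⊤  new=⊤  old=⊥  +wl: 
  step 4. node 3  ⊔preds=⊥  new=0  stable
  step 5. node 4  ⊔preds=⊤  new=⊤  old=2  +wl: 2
  step 6. node 5  ⊔preds=⊤  new=⊤  old=1  +wl: 1
  step 7. node 6  ⊔preds=⊤  new=⊤  old=⊥  +wl: 4
  step 8. node 7  ⊔preds=⊥  new=⊤  old=2  +wl: 
  step 9. node 2  ⊔preds=⊤  new=⊤  stable
  step 10. node 1  ⊔preds=⊤  new=⊤  stable
  step 11. node 4  ⊔preds=⊤  new=⊤  stable

Least fixpoint reached:
  node 0: 0
  node 1: ⊤
  node 2: ⊤
  node 3: 0
  node 4: ⊤
  node 5: ⊤
  node 6: ⊤
  node 7: ⊤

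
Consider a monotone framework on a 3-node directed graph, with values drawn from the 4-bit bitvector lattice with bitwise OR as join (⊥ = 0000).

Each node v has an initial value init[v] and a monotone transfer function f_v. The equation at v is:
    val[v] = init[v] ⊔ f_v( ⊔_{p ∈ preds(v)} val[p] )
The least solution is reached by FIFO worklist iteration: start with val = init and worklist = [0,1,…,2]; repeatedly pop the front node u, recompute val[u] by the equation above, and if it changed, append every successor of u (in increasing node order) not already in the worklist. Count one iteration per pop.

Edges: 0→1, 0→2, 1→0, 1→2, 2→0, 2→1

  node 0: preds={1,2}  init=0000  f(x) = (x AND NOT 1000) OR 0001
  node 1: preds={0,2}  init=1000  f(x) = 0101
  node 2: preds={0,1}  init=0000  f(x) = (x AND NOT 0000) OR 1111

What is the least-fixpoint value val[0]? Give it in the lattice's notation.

Trace (6 dequeues):
  [1] u=0 | in 1000 | out 0001 | prev 0000 | push {}
  [2] u=1 | in 0001 | out 1101 | prev 1000 | push {0}
  [3] u=2 | in 1101 | out 1111 | prev 0000 | push {1}
  [4] u=0 | in 1111 | out 0111 | prev 0001 | push {2}
  [5] u=1 | in 1111 | out 1101 | ==
  [6] u=2 | in 1111 | out 1111 | ==

Converged values:
  [0] 0111
  [1] 1101
  [2] 1111

0111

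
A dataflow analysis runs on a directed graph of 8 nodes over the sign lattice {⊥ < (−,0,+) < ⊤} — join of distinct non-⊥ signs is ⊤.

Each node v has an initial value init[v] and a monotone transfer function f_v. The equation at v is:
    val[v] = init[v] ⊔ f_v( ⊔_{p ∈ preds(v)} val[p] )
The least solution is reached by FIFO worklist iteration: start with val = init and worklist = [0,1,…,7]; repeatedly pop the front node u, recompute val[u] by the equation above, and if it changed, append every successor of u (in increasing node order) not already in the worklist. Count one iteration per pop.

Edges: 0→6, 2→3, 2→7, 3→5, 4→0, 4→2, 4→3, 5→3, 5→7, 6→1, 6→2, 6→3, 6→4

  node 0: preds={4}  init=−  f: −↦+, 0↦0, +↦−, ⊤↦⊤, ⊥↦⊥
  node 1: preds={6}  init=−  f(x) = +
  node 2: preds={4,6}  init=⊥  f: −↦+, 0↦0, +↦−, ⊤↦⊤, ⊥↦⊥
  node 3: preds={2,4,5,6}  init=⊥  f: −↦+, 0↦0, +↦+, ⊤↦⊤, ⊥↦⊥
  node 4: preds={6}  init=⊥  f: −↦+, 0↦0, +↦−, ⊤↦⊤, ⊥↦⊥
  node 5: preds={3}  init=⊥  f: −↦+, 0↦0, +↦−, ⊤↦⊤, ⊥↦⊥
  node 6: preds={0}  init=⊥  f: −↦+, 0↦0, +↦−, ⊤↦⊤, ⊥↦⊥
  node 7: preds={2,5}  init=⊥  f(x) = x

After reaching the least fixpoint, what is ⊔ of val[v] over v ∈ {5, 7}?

Trace (26 dequeues):
  [1] u=0 | in ⊥ | out − | ==
  [2] u=1 | in ⊥ | out ⊤ | prev − | push {}
  [3] u=2 | in ⊥ | out ⊥ | ==
  [4] u=3 | in ⊥ | out ⊥ | ==
  [5] u=4 | in ⊥ | out ⊥ | ==
  [6] u=5 | in ⊥ | out ⊥ | ==
  [7] u=6 | in − | out + | prev ⊥ | push {1,2,3,4}
  [8] u=7 | in ⊥ | out ⊥ | ==
  [9] u=1 | in + | out ⊤ | ==
  [10] u=2 | in + | out − | prev ⊥ | push {7}
  [11] u=3 | in ⊤ | out ⊤ | prev ⊥ | push {5}
  [12] u=4 | in + | out − | prev ⊥ | push {0,2,3}
  [13] u=7 | in − | out − | prev ⊥ | push {}
  [14] u=5 | in ⊤ | out ⊤ | prev ⊥ | push {7}
  [15] u=0 | in − | out ⊤ | prev − | push {6}
  [16] u=2 | in ⊤ | out ⊤ | prev − | push {}
  [17] u=3 | in ⊤ | out ⊤ | ==
  [18] u=7 | in ⊤ | out ⊤ | prev − | push {}
  [19] u=6 | in ⊤ | out ⊤ | prev + | push {1,2,3,4}
  [20] u=1 | in ⊤ | out ⊤ | ==
  [21] u=2 | in ⊤ | out ⊤ | ==
  [22] u=3 | in ⊤ | out ⊤ | ==
  [23] u=4 | in ⊤ | out ⊤ | prev − | push {0,2,3}
  [24] u=0 | in ⊤ | out ⊤ | ==
  [25] u=2 | in ⊤ | out ⊤ | ==
  [26] u=3 | in ⊤ | out ⊤ | ==

Converged values:
  [0] ⊤
  [1] ⊤
  [2] ⊤
  [3] ⊤
  [4] ⊤
  [5] ⊤
  [6] ⊤
  [7] ⊤

⊤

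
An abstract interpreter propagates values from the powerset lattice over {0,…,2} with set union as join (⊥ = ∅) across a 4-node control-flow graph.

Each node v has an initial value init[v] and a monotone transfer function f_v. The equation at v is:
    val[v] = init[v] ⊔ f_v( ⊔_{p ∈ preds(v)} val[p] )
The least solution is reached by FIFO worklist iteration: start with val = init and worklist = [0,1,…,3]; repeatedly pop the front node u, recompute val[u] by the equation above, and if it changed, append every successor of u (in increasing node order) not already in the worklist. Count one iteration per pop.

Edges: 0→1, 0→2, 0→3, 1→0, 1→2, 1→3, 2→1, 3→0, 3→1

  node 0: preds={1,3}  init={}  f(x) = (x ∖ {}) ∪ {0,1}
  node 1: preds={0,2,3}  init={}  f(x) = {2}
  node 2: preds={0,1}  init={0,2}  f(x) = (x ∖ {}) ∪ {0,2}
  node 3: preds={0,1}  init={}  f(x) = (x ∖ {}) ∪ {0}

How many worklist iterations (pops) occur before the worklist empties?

8

Worklist (8 pops):
  #1 pop 0: in={} → {0,1} (was {}); enqueue []
  #2 pop 1: in={0,1,2} → {2} (was {}); enqueue [0]
  #3 pop 2: in={0,1,2} → {0,1,2} (was {0,2}); enqueue [1]
  #4 pop 3: in={0,1,2} → {0,1,2} (was {}); enqueue []
  #5 pop 0: in={0,1,2} → {0,1,2} (was {0,1}); enqueue [2,3]
  #6 pop 1: in={0,1,2} → {2} (no change)
  #7 pop 2: in={0,1,2} → {0,1,2} (no change)
  #8 pop 3: in={0,1,2} → {0,1,2} (no change)

Fixpoint:
  val[0] = {0,1,2}
  val[1] = {2}
  val[2] = {0,1,2}
  val[3] = {0,1,2}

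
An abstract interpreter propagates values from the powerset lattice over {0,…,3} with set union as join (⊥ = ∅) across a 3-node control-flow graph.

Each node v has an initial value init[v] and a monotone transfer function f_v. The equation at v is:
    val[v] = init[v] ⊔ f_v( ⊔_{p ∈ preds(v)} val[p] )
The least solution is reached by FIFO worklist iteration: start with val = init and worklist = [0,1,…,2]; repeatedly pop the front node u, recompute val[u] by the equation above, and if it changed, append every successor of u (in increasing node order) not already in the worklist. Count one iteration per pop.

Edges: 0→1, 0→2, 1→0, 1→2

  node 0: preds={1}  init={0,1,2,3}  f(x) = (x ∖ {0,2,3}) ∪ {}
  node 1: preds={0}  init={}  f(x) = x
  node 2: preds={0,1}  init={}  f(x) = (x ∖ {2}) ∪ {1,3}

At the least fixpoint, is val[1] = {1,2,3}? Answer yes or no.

no

Iteration log — 4 steps:
  step 1. node 0  ⊔preds={}  new={0,1,2,3}  stable
  step 2. node 1  ⊔preds={0,1,2,3}  new={0,1,2,3}  old={}  +wl: 0
  step 3. node 2  ⊔preds={0,1,2,3}  new={0,1,3}  old={}  +wl: 
  step 4. node 0  ⊔preds={0,1,2,3}  new={0,1,2,3}  stable

Least fixpoint reached:
  node 0: {0,1,2,3}
  node 1: {0,1,2,3}
  node 2: {0,1,3}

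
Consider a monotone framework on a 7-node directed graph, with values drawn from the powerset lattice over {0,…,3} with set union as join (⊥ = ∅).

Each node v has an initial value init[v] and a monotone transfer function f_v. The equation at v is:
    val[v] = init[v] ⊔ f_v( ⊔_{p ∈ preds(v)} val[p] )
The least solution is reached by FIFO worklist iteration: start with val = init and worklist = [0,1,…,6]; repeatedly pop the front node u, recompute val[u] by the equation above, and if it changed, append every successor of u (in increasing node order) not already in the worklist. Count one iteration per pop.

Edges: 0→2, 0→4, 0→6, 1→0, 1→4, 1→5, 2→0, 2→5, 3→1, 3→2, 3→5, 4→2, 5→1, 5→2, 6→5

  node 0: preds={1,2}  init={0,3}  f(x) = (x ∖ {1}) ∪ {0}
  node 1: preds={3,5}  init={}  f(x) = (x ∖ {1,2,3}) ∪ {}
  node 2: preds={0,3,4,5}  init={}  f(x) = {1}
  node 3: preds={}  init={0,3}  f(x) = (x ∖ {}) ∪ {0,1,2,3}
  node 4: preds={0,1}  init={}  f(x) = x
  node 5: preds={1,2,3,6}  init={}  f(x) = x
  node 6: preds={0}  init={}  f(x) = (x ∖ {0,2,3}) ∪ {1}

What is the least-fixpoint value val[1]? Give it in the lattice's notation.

Worklist (11 pops):
  #1 pop 0: in={} → {0,3} (no change)
  #2 pop 1: in={0,3} → {0} (was {}); enqueue [0]
  #3 pop 2: in={0,3} → {1} (was {}); enqueue []
  #4 pop 3: in={} → {0,1,2,3} (was {0,3}); enqueue [1,2]
  #5 pop 4: in={0,3} → {0,3} (was {}); enqueue []
  #6 pop 5: in={0,1,2,3} → {0,1,2,3} (was {}); enqueue []
  #7 pop 6: in={0,3} → {1} (was {}); enqueue [5]
  #8 pop 0: in={0,1} → {0,3} (no change)
  #9 pop 1: in={0,1,2,3} → {0} (no change)
  #10 pop 2: in={0,1,2,3} → {1} (no change)
  #11 pop 5: in={0,1,2,3} → {0,1,2,3} (no change)

Fixpoint:
  val[0] = {0,3}
  val[1] = {0}
  val[2] = {1}
  val[3] = {0,1,2,3}
  val[4] = {0,3}
  val[5] = {0,1,2,3}
  val[6] = {1}

{0}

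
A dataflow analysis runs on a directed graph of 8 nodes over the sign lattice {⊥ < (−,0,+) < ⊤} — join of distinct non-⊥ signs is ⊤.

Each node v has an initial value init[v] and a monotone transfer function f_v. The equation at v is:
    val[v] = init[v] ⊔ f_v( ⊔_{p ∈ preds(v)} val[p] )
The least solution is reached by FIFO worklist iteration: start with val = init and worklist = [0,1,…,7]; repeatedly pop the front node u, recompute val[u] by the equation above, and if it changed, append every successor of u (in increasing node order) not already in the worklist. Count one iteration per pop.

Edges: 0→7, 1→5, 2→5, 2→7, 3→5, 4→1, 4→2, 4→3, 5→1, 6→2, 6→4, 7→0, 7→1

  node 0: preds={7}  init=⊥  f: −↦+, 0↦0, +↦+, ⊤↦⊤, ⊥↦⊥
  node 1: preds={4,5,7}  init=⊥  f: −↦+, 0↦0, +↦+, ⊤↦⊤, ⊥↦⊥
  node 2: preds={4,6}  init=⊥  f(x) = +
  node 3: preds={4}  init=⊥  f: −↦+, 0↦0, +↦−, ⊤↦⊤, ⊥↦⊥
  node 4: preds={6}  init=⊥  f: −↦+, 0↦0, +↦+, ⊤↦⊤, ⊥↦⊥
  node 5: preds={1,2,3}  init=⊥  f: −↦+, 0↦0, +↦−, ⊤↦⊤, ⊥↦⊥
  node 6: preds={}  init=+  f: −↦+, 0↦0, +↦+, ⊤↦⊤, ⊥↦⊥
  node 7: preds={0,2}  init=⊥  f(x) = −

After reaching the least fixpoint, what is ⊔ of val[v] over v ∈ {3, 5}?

⊤

Iteration log — 15 steps:
  step 1. node 0  ⊔preds=⊥  new=⊥  stable
  step 2. node 1  ⊔preds=⊥  new=⊥  stable
  step 3. node 2  ⊔preds=+  new=+  old=⊥  +wl: 
  step 4. node 3  ⊔preds=⊥  new=⊥  stable
  step 5. node 4  ⊔preds=+  new=+  old=⊥  +wl: 1,2,3
  step 6. node 5  ⊔preds=+  new=−  old=⊥  +wl: 
  step 7. node 6  ⊔preds=⊥  new=+  stable
  step 8. node 7  ⊔preds=+  new=−  old=⊥  +wl: 0
  step 9. node 1  ⊔preds=⊤  new=⊤  old=⊥  +wl: 5
  step 10. node 2  ⊔preds=+  new=+  stable
  step 11. node 3  ⊔preds=+  new=−  old=⊥  +wl: 
  step 12. node 0  ⊔preds=−  new=+  old=⊥  +wl: 7
  step 13. node 5  ⊔preds=⊤  new=⊤  old=−  +wl: 1
  step 14. node 7  ⊔preds=+  new=−  stable
  step 15. node 1  ⊔preds=⊤  new=⊤  stable

Least fixpoint reached:
  node 0: +
  node 1: ⊤
  node 2: +
  node 3: −
  node 4: +
  node 5: ⊤
  node 6: +
  node 7: −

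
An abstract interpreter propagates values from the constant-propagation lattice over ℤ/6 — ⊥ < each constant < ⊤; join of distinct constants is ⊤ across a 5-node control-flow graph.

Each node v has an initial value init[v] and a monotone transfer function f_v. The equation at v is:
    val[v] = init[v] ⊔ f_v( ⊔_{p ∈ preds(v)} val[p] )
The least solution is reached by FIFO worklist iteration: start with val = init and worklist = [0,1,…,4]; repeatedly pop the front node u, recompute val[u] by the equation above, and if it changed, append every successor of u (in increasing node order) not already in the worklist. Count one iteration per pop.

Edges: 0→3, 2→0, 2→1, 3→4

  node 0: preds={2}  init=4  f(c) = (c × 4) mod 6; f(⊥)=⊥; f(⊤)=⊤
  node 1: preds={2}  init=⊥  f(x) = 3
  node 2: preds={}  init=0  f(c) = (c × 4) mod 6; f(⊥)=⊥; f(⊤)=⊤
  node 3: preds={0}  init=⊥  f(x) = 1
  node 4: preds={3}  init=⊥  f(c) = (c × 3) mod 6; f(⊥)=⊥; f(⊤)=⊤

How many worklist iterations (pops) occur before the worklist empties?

5

Iteration log — 5 steps:
  step 1. node 0  ⊔preds=0  new=⊤  old=4  +wl: 
  step 2. node 1  ⊔preds=0  new=3  old=⊥  +wl: 
  step 3. node 2  ⊔preds=⊥  new=0  stable
  step 4. node 3  ⊔preds=⊤  new=1  old=⊥  +wl: 
  step 5. node 4  ⊔preds=1  new=3  old=⊥  +wl: 

Least fixpoint reached:
  node 0: ⊤
  node 1: 3
  node 2: 0
  node 3: 1
  node 4: 3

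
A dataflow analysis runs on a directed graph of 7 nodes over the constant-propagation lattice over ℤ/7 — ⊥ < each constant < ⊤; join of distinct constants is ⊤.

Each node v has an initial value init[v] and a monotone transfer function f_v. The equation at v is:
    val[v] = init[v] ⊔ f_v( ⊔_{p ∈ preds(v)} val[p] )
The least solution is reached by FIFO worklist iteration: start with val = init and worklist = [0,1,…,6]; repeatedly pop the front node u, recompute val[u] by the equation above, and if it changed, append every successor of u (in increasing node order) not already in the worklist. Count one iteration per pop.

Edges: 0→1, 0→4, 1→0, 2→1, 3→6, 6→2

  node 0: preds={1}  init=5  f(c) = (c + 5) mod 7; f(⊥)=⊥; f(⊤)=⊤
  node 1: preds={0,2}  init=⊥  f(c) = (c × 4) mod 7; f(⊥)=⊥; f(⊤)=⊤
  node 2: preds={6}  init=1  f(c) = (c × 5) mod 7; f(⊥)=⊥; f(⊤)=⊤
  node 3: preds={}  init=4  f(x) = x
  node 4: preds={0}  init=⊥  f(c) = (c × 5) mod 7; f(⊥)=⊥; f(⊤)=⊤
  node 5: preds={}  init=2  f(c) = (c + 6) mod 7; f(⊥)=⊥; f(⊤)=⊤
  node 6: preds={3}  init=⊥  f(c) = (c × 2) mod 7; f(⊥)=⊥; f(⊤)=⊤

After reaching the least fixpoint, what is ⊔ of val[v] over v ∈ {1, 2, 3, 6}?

⊤

Worklist (11 pops):
  #1 pop 0: in=⊥ → 5 (no change)
  #2 pop 1: in=⊤ → ⊤ (was ⊥); enqueue [0]
  #3 pop 2: in=⊥ → 1 (no change)
  #4 pop 3: in=⊥ → 4 (no change)
  #5 pop 4: in=5 → 4 (was ⊥); enqueue []
  #6 pop 5: in=⊥ → 2 (no change)
  #7 pop 6: in=4 → 1 (was ⊥); enqueue [2]
  #8 pop 0: in=⊤ → ⊤ (was 5); enqueue [1,4]
  #9 pop 2: in=1 → ⊤ (was 1); enqueue []
  #10 pop 1: in=⊤ → ⊤ (no change)
  #11 pop 4: in=⊤ → ⊤ (was 4); enqueue []

Fixpoint:
  val[0] = ⊤
  val[1] = ⊤
  val[2] = ⊤
  val[3] = 4
  val[4] = ⊤
  val[5] = 2
  val[6] = 1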